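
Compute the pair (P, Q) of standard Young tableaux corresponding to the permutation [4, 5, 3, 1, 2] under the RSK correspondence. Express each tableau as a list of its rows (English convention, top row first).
Insert each entry of the permutation into P by Schensted row insertion, recording in Q the position of each new cell.

Insert 4: appended to row 1. P = [[4]].
Insert 5: appended to row 1. P = [[4, 5]].
Insert 3: 3 bumps 4 from row 1; 4 starts row 2. P = [[3, 5], [4]].
Insert 1: 1 bumps 3 from row 1; 3 bumps 4 from row 2; 4 starts row 3. P = [[1, 5], [3], [4]].
Insert 2: 2 bumps 5 from row 1; 5 appends to row 2. P = [[1, 2], [3, 5], [4]].

So P = [[1, 2], [3, 5], [4]], Q = [[1, 2], [3, 5], [4]].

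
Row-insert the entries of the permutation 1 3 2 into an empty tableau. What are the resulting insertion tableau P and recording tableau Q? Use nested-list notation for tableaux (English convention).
Insert each entry of the permutation into P by Schensted row insertion, recording in Q the position of each new cell.

Insert 1: appended to row 1. P = [[1]], Q = [[1]].
Insert 3: appended to row 1. P = [[1, 3]], Q = [[1, 2]].
Insert 2: 2 bumps 3 from row 1; 3 starts row 2. P = [[1, 2], [3]], Q = [[1, 2], [3]].

So P = [[1, 2], [3]], Q = [[1, 2], [3]].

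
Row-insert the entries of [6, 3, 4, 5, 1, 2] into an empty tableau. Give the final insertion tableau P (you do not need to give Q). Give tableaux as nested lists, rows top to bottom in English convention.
P = [[1, 2, 5], [3, 4], [6]]

Insert 6: appended to row 1. P = [[6]].
Insert 3: 3 bumps 6 from row 1; 6 starts row 2. P = [[3], [6]].
Insert 4: appended to row 1. P = [[3, 4], [6]].
Insert 5: appended to row 1. P = [[3, 4, 5], [6]].
Insert 1: 1 bumps 3 from row 1; 3 bumps 6 from row 2; 6 starts row 3. P = [[1, 4, 5], [3], [6]].
Insert 2: 2 bumps 4 from row 1; 4 appends to row 2. P = [[1, 2, 5], [3, 4], [6]].

So P = [[1, 2, 5], [3, 4], [6]].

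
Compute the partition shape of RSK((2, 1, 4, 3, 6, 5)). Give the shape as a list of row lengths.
Row-insert each entry into an empty tableau.

After inserting 2: P = [[2]].
After inserting 1: P = [[1], [2]].
After inserting 4: P = [[1, 4], [2]].
After inserting 3: P = [[1, 3], [2, 4]].
After inserting 6: P = [[1, 3, 6], [2, 4]].
After inserting 5: P = [[1, 3, 5], [2, 4, 6]].

The final insertion tableau P = [[1, 3, 5], [2, 4, 6]] has shape [3, 3].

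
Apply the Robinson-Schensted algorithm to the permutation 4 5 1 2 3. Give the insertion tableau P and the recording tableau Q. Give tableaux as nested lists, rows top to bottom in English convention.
P = [[1, 2, 3], [4, 5]], Q = [[1, 2, 5], [3, 4]]

Insert each entry of the permutation into P by Schensted row insertion, recording in Q the position of each new cell.

Insert 4: appended to row 1. P = [[4]].
Insert 5: appended to row 1. P = [[4, 5]].
Insert 1: 1 bumps 4 from row 1; 4 starts row 2. P = [[1, 5], [4]].
Insert 2: 2 bumps 5 from row 1; 5 appends to row 2. P = [[1, 2], [4, 5]].
Insert 3: appended to row 1. P = [[1, 2, 3], [4, 5]].

So P = [[1, 2, 3], [4, 5]], Q = [[1, 2, 5], [3, 4]].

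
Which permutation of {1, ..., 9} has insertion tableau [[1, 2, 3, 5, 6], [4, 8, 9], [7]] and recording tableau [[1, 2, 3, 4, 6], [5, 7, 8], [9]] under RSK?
1 2 7 8 4 9 5 6 3

Reverse RSK: for i = n, n-1, ..., 1, locate i in Q, remove the corresponding corner cell from P, and reverse-bump its entry up through P; the value ejected from row 1 is w(i).

So w = 1 2 7 8 4 9 5 6 3.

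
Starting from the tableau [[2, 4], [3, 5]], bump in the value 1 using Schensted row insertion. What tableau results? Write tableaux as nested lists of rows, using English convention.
[[1, 4], [2, 5], [3]]

In row 1, 1 replaces 2 (the leftmost entry greater than 1); 2 is bumped to row 2. In row 2, 2 replaces 3 (the leftmost entry greater than 2); 3 is bumped to row 3. 3 starts a new row 3. The new tableau is [[1, 4], [2, 5], [3]].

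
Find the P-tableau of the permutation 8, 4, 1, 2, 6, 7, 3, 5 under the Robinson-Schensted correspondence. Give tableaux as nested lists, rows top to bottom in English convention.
P = [[1, 2, 3, 5], [4, 6, 7], [8]]

Insert 8: appended to row 1. P = [[8]].
Insert 4: 4 bumps 8 from row 1; 8 starts row 2. P = [[4], [8]].
Insert 1: 1 bumps 4 from row 1; 4 bumps 8 from row 2; 8 starts row 3. P = [[1], [4], [8]].
Insert 2: appended to row 1. P = [[1, 2], [4], [8]].
Insert 6: appended to row 1. P = [[1, 2, 6], [4], [8]].
Insert 7: appended to row 1. P = [[1, 2, 6, 7], [4], [8]].
Insert 3: 3 bumps 6 from row 1; 6 appends to row 2. P = [[1, 2, 3, 7], [4, 6], [8]].
Insert 5: 5 bumps 7 from row 1; 7 appends to row 2. P = [[1, 2, 3, 5], [4, 6, 7], [8]].

So P = [[1, 2, 3, 5], [4, 6, 7], [8]].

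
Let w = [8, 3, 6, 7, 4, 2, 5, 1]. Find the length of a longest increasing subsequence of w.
3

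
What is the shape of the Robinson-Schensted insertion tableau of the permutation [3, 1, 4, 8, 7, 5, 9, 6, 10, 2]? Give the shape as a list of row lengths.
RSK row insertion gives P = [[1, 2, 5, 6, 10], [3, 4, 9], [7], [8]], which has shape [5, 3, 1, 1].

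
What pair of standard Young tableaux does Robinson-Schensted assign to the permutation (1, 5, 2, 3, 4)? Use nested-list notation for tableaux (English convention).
P = [[1, 2, 3, 4], [5]], Q = [[1, 2, 4, 5], [3]]

Insert each entry of the permutation into P by Schensted row insertion, recording in Q the position of each new cell.

Insert 1: appended to row 1. P = [[1]], Q = [[1]].
Insert 5: appended to row 1. P = [[1, 5]], Q = [[1, 2]].
Insert 2: 2 bumps 5 from row 1; 5 starts row 2. P = [[1, 2], [5]], Q = [[1, 2], [3]].
Insert 3: appended to row 1. P = [[1, 2, 3], [5]], Q = [[1, 2, 4], [3]].
Insert 4: appended to row 1. P = [[1, 2, 3, 4], [5]], Q = [[1, 2, 4, 5], [3]].

So P = [[1, 2, 3, 4], [5]], Q = [[1, 2, 4, 5], [3]].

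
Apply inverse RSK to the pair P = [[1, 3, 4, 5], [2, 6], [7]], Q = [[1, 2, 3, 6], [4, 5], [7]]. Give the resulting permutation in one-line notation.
Reverse the RSK construction: for i from n down to 1, find the cell of Q containing i, remove the entry at that cell from P, and reverse-bump it up through P; the value ejected from row 1 is w(i).

Step i=7: Q has 7 at row 3, column 1; remove 7 from row 3 of P and reverse-bump: 7 enters row 2 and ejects 6; 6 enters row 1 and ejects 5. So w(7) = 5. P is now [[1, 3, 4, 6], [2, 7]].
Step i=6: Q has 6 at row 1, column 4; remove that cell from P, ejecting 6. So w(6) = 6. P is now [[1, 3, 4], [2, 7]].
Step i=5: Q has 5 at row 2, column 2; remove 7 from row 2 of P and reverse-bump: 7 enters row 1 and ejects 4. So w(5) = 4. P is now [[1, 3, 7], [2]].
Step i=4: Q has 4 at row 2, column 1; remove 2 from row 2 of P and reverse-bump: 2 enters row 1 and ejects 1. So w(4) = 1. P is now [[2, 3, 7]].
Step i=3: Q has 3 at row 1, column 3; remove that cell from P, ejecting 7. So w(3) = 7. P is now [[2, 3]].
Step i=2: Q has 2 at row 1, column 2; remove that cell from P, ejecting 3. So w(2) = 3. P is now [[2]].
Step i=1: Q has 1 at row 1, column 1; remove that cell from P, ejecting 2. So w(1) = 2. P is now [].

So w = 2 3 7 1 4 6 5.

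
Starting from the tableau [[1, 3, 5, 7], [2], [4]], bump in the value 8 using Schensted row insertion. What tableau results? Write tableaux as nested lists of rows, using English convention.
[[1, 3, 5, 7, 8], [2], [4]]

8 is larger than every entry of row 1, so it is appended to row 1. The new tableau is [[1, 3, 5, 7, 8], [2], [4]].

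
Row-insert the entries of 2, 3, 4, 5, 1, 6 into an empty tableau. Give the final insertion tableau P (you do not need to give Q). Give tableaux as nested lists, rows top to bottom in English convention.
P = [[1, 3, 4, 5, 6], [2]]

After inserting 2: P = [[2]].
After inserting 3: P = [[2, 3]].
After inserting 4: P = [[2, 3, 4]].
After inserting 5: P = [[2, 3, 4, 5]].
After inserting 1: P = [[1, 3, 4, 5], [2]].
After inserting 6: P = [[1, 3, 4, 5, 6], [2]].

So P = [[1, 3, 4, 5, 6], [2]].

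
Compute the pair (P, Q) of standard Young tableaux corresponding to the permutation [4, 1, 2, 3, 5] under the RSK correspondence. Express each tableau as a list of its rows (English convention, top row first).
P = [[1, 2, 3, 5], [4]], Q = [[1, 3, 4, 5], [2]]

Insert each entry of the permutation into P by Schensted row insertion, recording in Q the position of each new cell.

Insert 4: appended to row 1. P = [[4]].
Insert 1: 1 bumps 4 from row 1; 4 starts row 2. P = [[1], [4]].
Insert 2: appended to row 1. P = [[1, 2], [4]].
Insert 3: appended to row 1. P = [[1, 2, 3], [4]].
Insert 5: appended to row 1. P = [[1, 2, 3, 5], [4]].

So P = [[1, 2, 3, 5], [4]], Q = [[1, 3, 4, 5], [2]].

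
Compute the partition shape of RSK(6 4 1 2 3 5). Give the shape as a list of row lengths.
[4, 1, 1]

Row-insert each entry into an empty tableau.

After inserting 6: P = [[6]].
After inserting 4: P = [[4], [6]].
After inserting 1: P = [[1], [4], [6]].
After inserting 2: P = [[1, 2], [4], [6]].
After inserting 3: P = [[1, 2, 3], [4], [6]].
After inserting 5: P = [[1, 2, 3, 5], [4], [6]].

The final insertion tableau P = [[1, 2, 3, 5], [4], [6]] has shape [4, 1, 1].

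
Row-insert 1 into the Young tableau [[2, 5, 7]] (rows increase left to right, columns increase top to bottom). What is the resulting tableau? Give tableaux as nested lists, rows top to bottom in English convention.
In row 1, 1 replaces 2 (the leftmost entry greater than 1); 2 is bumped to row 2. 2 starts a new row 2. The new tableau is [[1, 5, 7], [2]].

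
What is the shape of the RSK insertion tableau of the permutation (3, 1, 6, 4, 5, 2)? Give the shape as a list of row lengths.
[3, 2, 1]

Row-insert each entry into an empty tableau.

After inserting 3: P = [[3]].
After inserting 1: P = [[1], [3]].
After inserting 6: P = [[1, 6], [3]].
After inserting 4: P = [[1, 4], [3, 6]].
After inserting 5: P = [[1, 4, 5], [3, 6]].
After inserting 2: P = [[1, 2, 5], [3, 4], [6]].

The final insertion tableau P = [[1, 2, 5], [3, 4], [6]] has shape [3, 2, 1].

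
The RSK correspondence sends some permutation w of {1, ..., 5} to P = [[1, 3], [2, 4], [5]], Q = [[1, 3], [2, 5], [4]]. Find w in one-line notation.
5 2 4 1 3

Reverse RSK: for i = n, n-1, ..., 1, locate i in Q, remove the corresponding corner cell from P, and reverse-bump its entry up through P; the value ejected from row 1 is w(i).

So w = 5 2 4 1 3.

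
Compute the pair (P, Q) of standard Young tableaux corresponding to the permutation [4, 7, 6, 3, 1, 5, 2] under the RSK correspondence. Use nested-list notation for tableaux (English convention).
Insert each entry of the permutation into P by Schensted row insertion, recording in Q the position of each new cell.

Insert 4: appended to row 1. P = [[4]].
Insert 7: appended to row 1. P = [[4, 7]].
Insert 6: 6 bumps 7 from row 1; 7 starts row 2. P = [[4, 6], [7]].
Insert 3: 3 bumps 4 from row 1; 4 bumps 7 from row 2; 7 starts row 3. P = [[3, 6], [4], [7]].
Insert 1: 1 bumps 3 from row 1; 3 bumps 4 from row 2; 4 bumps 7 from row 3; 7 starts row 4. P = [[1, 6], [3], [4], [7]].
Insert 5: 5 bumps 6 from row 1; 6 appends to row 2. P = [[1, 5], [3, 6], [4], [7]].
Insert 2: 2 bumps 5 from row 1; 5 bumps 6 from row 2; 6 appends to row 3. P = [[1, 2], [3, 5], [4, 6], [7]].

So P = [[1, 2], [3, 5], [4, 6], [7]], Q = [[1, 2], [3, 6], [4, 7], [5]].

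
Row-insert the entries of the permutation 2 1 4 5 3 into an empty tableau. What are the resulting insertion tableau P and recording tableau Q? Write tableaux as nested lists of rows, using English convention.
P = [[1, 3, 5], [2, 4]], Q = [[1, 3, 4], [2, 5]]

Insert each entry of the permutation into P by Schensted row insertion, recording in Q the position of each new cell.

Insert 2: appended to row 1. P = [[2]].
Insert 1: 1 bumps 2 from row 1; 2 starts row 2. P = [[1], [2]].
Insert 4: appended to row 1. P = [[1, 4], [2]].
Insert 5: appended to row 1. P = [[1, 4, 5], [2]].
Insert 3: 3 bumps 4 from row 1; 4 appends to row 2. P = [[1, 3, 5], [2, 4]].

So P = [[1, 3, 5], [2, 4]], Q = [[1, 3, 4], [2, 5]].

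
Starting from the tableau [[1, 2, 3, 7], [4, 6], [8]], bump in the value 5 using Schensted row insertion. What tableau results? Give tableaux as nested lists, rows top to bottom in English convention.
[[1, 2, 3, 5], [4, 6, 7], [8]]

In row 1, 5 replaces 7 (the leftmost entry greater than 5); 7 is bumped to row 2. 7 is appended to row 2. The new tableau is [[1, 2, 3, 5], [4, 6, 7], [8]].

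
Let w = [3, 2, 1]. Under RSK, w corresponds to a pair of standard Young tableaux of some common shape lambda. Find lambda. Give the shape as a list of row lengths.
[1, 1, 1]

Row-insert each entry into an empty tableau.

After inserting 3: P = [[3]].
After inserting 2: P = [[2], [3]].
After inserting 1: P = [[1], [2], [3]].

The final insertion tableau P = [[1], [2], [3]] has shape [1, 1, 1].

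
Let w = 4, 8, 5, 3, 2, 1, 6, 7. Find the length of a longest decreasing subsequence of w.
5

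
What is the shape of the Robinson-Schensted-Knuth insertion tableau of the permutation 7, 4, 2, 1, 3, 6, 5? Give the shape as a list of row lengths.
[3, 2, 1, 1]

Row-insert each entry into an empty tableau.

After inserting 7: P = [[7]].
After inserting 4: P = [[4], [7]].
After inserting 2: P = [[2], [4], [7]].
After inserting 1: P = [[1], [2], [4], [7]].
After inserting 3: P = [[1, 3], [2], [4], [7]].
After inserting 6: P = [[1, 3, 6], [2], [4], [7]].
After inserting 5: P = [[1, 3, 5], [2, 6], [4], [7]].

The final insertion tableau P = [[1, 3, 5], [2, 6], [4], [7]] has shape [3, 2, 1, 1].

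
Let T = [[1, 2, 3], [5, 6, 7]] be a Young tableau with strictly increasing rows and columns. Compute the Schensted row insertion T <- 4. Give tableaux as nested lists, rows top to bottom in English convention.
[[1, 2, 3, 4], [5, 6, 7]]

4 is larger than every entry of row 1, so it is appended to row 1. The new tableau is [[1, 2, 3, 4], [5, 6, 7]].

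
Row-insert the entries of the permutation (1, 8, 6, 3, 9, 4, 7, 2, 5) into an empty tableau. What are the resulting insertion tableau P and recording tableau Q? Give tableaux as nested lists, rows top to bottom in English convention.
P = [[1, 2, 4, 5], [3, 7], [6, 9], [8]], Q = [[1, 2, 5, 7], [3, 6], [4, 9], [8]]

Insert each entry of the permutation into P by Schensted row insertion, recording in Q the position of each new cell.

Insert 1: appended to row 1. P = [[1]].
Insert 8: appended to row 1. P = [[1, 8]].
Insert 6: 6 bumps 8 from row 1; 8 starts row 2. P = [[1, 6], [8]].
Insert 3: 3 bumps 6 from row 1; 6 bumps 8 from row 2; 8 starts row 3. P = [[1, 3], [6], [8]].
Insert 9: appended to row 1. P = [[1, 3, 9], [6], [8]].
Insert 4: 4 bumps 9 from row 1; 9 appends to row 2. P = [[1, 3, 4], [6, 9], [8]].
Insert 7: appended to row 1. P = [[1, 3, 4, 7], [6, 9], [8]].
Insert 2: 2 bumps 3 from row 1; 3 bumps 6 from row 2; 6 bumps 8 from row 3; 8 starts row 4. P = [[1, 2, 4, 7], [3, 9], [6], [8]].
Insert 5: 5 bumps 7 from row 1; 7 bumps 9 from row 2; 9 appends to row 3. P = [[1, 2, 4, 5], [3, 7], [6, 9], [8]].

So P = [[1, 2, 4, 5], [3, 7], [6, 9], [8]], Q = [[1, 2, 5, 7], [3, 6], [4, 9], [8]].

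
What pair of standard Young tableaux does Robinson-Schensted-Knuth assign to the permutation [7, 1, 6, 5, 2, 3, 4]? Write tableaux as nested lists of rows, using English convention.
P = [[1, 2, 3, 4], [5], [6], [7]], Q = [[1, 3, 6, 7], [2], [4], [5]]

Insert each entry of the permutation into P by Schensted row insertion, recording in Q the position of each new cell.

Insert 7: appended to row 1. P = [[7]].
Insert 1: 1 bumps 7 from row 1; 7 starts row 2. P = [[1], [7]].
Insert 6: appended to row 1. P = [[1, 6], [7]].
Insert 5: 5 bumps 6 from row 1; 6 bumps 7 from row 2; 7 starts row 3. P = [[1, 5], [6], [7]].
Insert 2: 2 bumps 5 from row 1; 5 bumps 6 from row 2; 6 bumps 7 from row 3; 7 starts row 4. P = [[1, 2], [5], [6], [7]].
Insert 3: appended to row 1. P = [[1, 2, 3], [5], [6], [7]].
Insert 4: appended to row 1. P = [[1, 2, 3, 4], [5], [6], [7]].

So P = [[1, 2, 3, 4], [5], [6], [7]], Q = [[1, 3, 6, 7], [2], [4], [5]].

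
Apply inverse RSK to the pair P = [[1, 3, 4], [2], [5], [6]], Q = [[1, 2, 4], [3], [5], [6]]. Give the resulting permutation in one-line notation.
2 6 3 5 4 1

Reverse the RSK construction: for i from n down to 1, find the cell of Q containing i, remove the entry at that cell from P, and reverse-bump it up through P; the value ejected from row 1 is w(i).

Step i=6: Q has 6 at row 4, column 1; remove 6 from row 4 of P and reverse-bump: 6 enters row 3 and ejects 5; 5 enters row 2 and ejects 2; 2 enters row 1 and ejects 1. So w(6) = 1. P is now [[2, 3, 4], [5], [6]].
Step i=5: Q has 5 at row 3, column 1; remove 6 from row 3 of P and reverse-bump: 6 enters row 2 and ejects 5; 5 enters row 1 and ejects 4. So w(5) = 4. P is now [[2, 3, 5], [6]].
Step i=4: Q has 4 at row 1, column 3; remove that cell from P, ejecting 5. So w(4) = 5. P is now [[2, 3], [6]].
Step i=3: Q has 3 at row 2, column 1; remove 6 from row 2 of P and reverse-bump: 6 enters row 1 and ejects 3. So w(3) = 3. P is now [[2, 6]].
Step i=2: Q has 2 at row 1, column 2; remove that cell from P, ejecting 6. So w(2) = 6. P is now [[2]].
Step i=1: Q has 1 at row 1, column 1; remove that cell from P, ejecting 2. So w(1) = 2. P is now [].

So w = 2 6 3 5 4 1.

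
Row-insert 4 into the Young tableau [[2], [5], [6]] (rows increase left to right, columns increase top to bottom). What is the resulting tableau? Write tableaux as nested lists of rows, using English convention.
[[2, 4], [5], [6]]

4 is larger than every entry of row 1, so it is appended to row 1. The new tableau is [[2, 4], [5], [6]].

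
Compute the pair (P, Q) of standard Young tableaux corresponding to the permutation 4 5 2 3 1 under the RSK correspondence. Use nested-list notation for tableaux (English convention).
Insert each entry of the permutation into P by Schensted row insertion, recording in Q the position of each new cell.

Insert 4: appended to row 1. P = [[4]], Q = [[1]].
Insert 5: appended to row 1. P = [[4, 5]], Q = [[1, 2]].
Insert 2: 2 bumps 4 from row 1; 4 starts row 2. P = [[2, 5], [4]], Q = [[1, 2], [3]].
Insert 3: 3 bumps 5 from row 1; 5 appends to row 2. P = [[2, 3], [4, 5]], Q = [[1, 2], [3, 4]].
Insert 1: 1 bumps 2 from row 1; 2 bumps 4 from row 2; 4 starts row 3. P = [[1, 3], [2, 5], [4]], Q = [[1, 2], [3, 4], [5]].

So P = [[1, 3], [2, 5], [4]], Q = [[1, 2], [3, 4], [5]].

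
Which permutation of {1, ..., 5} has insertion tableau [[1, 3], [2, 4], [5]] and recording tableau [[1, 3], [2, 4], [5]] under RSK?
2 1 5 4 3

Reverse the RSK construction: for i from n down to 1, find the cell of Q containing i, remove the entry at that cell from P, and reverse-bump it up through P; the value ejected from row 1 is w(i).

Step i=5: Q has 5 at row 3, column 1; remove 5 from row 3 of P and reverse-bump: 5 enters row 2 and ejects 4; 4 enters row 1 and ejects 3. So w(5) = 3. P is now [[1, 4], [2, 5]].
Step i=4: Q has 4 at row 2, column 2; remove 5 from row 2 of P and reverse-bump: 5 enters row 1 and ejects 4. So w(4) = 4. P is now [[1, 5], [2]].
Step i=3: Q has 3 at row 1, column 2; remove that cell from P, ejecting 5. So w(3) = 5. P is now [[1], [2]].
Step i=2: Q has 2 at row 2, column 1; remove 2 from row 2 of P and reverse-bump: 2 enters row 1 and ejects 1. So w(2) = 1. P is now [[2]].
Step i=1: Q has 1 at row 1, column 1; remove that cell from P, ejecting 2. So w(1) = 2. P is now [].

So w = 2 1 5 4 3.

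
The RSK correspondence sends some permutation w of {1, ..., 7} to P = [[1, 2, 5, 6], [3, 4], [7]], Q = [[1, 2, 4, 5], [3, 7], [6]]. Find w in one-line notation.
Reverse RSK: for i = n, n-1, ..., 1, locate i in Q, remove the corresponding corner cell from P, and reverse-bump its entry up through P; the value ejected from row 1 is w(i).

So w = 3 7 4 5 6 1 2.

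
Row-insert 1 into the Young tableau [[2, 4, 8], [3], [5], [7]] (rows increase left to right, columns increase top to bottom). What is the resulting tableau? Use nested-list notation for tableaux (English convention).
[[1, 4, 8], [2], [3], [5], [7]]

In row 1, 1 replaces 2 (the leftmost entry greater than 1); 2 is bumped to row 2. In row 2, 2 replaces 3 (the leftmost entry greater than 2); 3 is bumped to row 3. In row 3, 3 replaces 5 (the leftmost entry greater than 3); 5 is bumped to row 4. In row 4, 5 replaces 7 (the leftmost entry greater than 5); 7 is bumped to row 5. 7 starts a new row 5. The new tableau is [[1, 4, 8], [2], [3], [5], [7]].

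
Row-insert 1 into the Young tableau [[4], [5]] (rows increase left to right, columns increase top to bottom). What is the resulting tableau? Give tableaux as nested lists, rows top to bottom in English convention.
In row 1, 1 replaces 4 (the leftmost entry greater than 1); 4 is bumped to row 2. In row 2, 4 replaces 5 (the leftmost entry greater than 4); 5 is bumped to row 3. 5 starts a new row 3. The new tableau is [[1], [4], [5]].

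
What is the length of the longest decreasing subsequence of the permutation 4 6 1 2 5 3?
3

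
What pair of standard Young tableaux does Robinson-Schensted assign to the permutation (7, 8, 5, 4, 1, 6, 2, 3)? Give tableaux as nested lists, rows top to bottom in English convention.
P = [[1, 2, 3], [4, 6], [5, 8], [7]], Q = [[1, 2, 8], [3, 6], [4, 7], [5]]

Insert each entry of the permutation into P by Schensted row insertion, recording in Q the position of each new cell.

Insert 7: appended to row 1. P = [[7]].
Insert 8: appended to row 1. P = [[7, 8]].
Insert 5: 5 bumps 7 from row 1; 7 starts row 2. P = [[5, 8], [7]].
Insert 4: 4 bumps 5 from row 1; 5 bumps 7 from row 2; 7 starts row 3. P = [[4, 8], [5], [7]].
Insert 1: 1 bumps 4 from row 1; 4 bumps 5 from row 2; 5 bumps 7 from row 3; 7 starts row 4. P = [[1, 8], [4], [5], [7]].
Insert 6: 6 bumps 8 from row 1; 8 appends to row 2. P = [[1, 6], [4, 8], [5], [7]].
Insert 2: 2 bumps 6 from row 1; 6 bumps 8 from row 2; 8 appends to row 3. P = [[1, 2], [4, 6], [5, 8], [7]].
Insert 3: appended to row 1. P = [[1, 2, 3], [4, 6], [5, 8], [7]].

So P = [[1, 2, 3], [4, 6], [5, 8], [7]], Q = [[1, 2, 8], [3, 6], [4, 7], [5]].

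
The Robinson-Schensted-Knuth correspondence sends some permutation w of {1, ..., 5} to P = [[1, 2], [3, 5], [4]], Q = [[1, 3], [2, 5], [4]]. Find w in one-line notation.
4 3 5 1 2

Reverse the RSK construction: for i from n down to 1, find the cell of Q containing i, remove the entry at that cell from P, and reverse-bump it up through P; the value ejected from row 1 is w(i).

Step i=5: Q has 5 at row 2, column 2; remove 5 from row 2 of P and reverse-bump: 5 enters row 1 and ejects 2. So w(5) = 2. P is now [[1, 5], [3], [4]].
Step i=4: Q has 4 at row 3, column 1; remove 4 from row 3 of P and reverse-bump: 4 enters row 2 and ejects 3; 3 enters row 1 and ejects 1. So w(4) = 1. P is now [[3, 5], [4]].
Step i=3: Q has 3 at row 1, column 2; remove that cell from P, ejecting 5. So w(3) = 5. P is now [[3], [4]].
Step i=2: Q has 2 at row 2, column 1; remove 4 from row 2 of P and reverse-bump: 4 enters row 1 and ejects 3. So w(2) = 3. P is now [[4]].
Step i=1: Q has 1 at row 1, column 1; remove that cell from P, ejecting 4. So w(1) = 4. P is now [].

So w = 4 3 5 1 2.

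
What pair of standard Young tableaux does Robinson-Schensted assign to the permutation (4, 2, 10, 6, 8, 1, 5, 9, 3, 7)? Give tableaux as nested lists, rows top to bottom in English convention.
Insert each entry of the permutation into P by Schensted row insertion, recording in Q the position of each new cell.

Insert 4: appended to row 1. P = [[4]].
Insert 2: 2 bumps 4 from row 1; 4 starts row 2. P = [[2], [4]].
Insert 10: appended to row 1. P = [[2, 10], [4]].
Insert 6: 6 bumps 10 from row 1; 10 appends to row 2. P = [[2, 6], [4, 10]].
Insert 8: appended to row 1. P = [[2, 6, 8], [4, 10]].
Insert 1: 1 bumps 2 from row 1; 2 bumps 4 from row 2; 4 starts row 3. P = [[1, 6, 8], [2, 10], [4]].
Insert 5: 5 bumps 6 from row 1; 6 bumps 10 from row 2; 10 appends to row 3. P = [[1, 5, 8], [2, 6], [4, 10]].
Insert 9: appended to row 1. P = [[1, 5, 8, 9], [2, 6], [4, 10]].
Insert 3: 3 bumps 5 from row 1; 5 bumps 6 from row 2; 6 bumps 10 from row 3; 10 starts row 4. P = [[1, 3, 8, 9], [2, 5], [4, 6], [10]].
Insert 7: 7 bumps 8 from row 1; 8 appends to row 2. P = [[1, 3, 7, 9], [2, 5, 8], [4, 6], [10]].

So P = [[1, 3, 7, 9], [2, 5, 8], [4, 6], [10]], Q = [[1, 3, 5, 8], [2, 4, 10], [6, 7], [9]].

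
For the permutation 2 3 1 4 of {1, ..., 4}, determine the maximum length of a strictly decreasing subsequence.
2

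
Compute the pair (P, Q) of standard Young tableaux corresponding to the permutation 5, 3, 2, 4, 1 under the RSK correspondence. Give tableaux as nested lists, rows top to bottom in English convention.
Insert each entry of the permutation into P by Schensted row insertion, recording in Q the position of each new cell.

Insert 5: appended to row 1. P = [[5]], Q = [[1]].
Insert 3: 3 bumps 5 from row 1; 5 starts row 2. P = [[3], [5]], Q = [[1], [2]].
Insert 2: 2 bumps 3 from row 1; 3 bumps 5 from row 2; 5 starts row 3. P = [[2], [3], [5]], Q = [[1], [2], [3]].
Insert 4: appended to row 1. P = [[2, 4], [3], [5]], Q = [[1, 4], [2], [3]].
Insert 1: 1 bumps 2 from row 1; 2 bumps 3 from row 2; 3 bumps 5 from row 3; 5 starts row 4. P = [[1, 4], [2], [3], [5]], Q = [[1, 4], [2], [3], [5]].

So P = [[1, 4], [2], [3], [5]], Q = [[1, 4], [2], [3], [5]].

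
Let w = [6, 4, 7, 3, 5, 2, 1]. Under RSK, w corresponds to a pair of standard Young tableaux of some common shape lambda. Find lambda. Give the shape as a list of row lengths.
[2, 2, 1, 1, 1]

Row-insert each entry into an empty tableau.

After inserting 6: P = [[6]].
After inserting 4: P = [[4], [6]].
After inserting 7: P = [[4, 7], [6]].
After inserting 3: P = [[3, 7], [4], [6]].
After inserting 5: P = [[3, 5], [4, 7], [6]].
After inserting 2: P = [[2, 5], [3, 7], [4], [6]].
After inserting 1: P = [[1, 5], [2, 7], [3], [4], [6]].

The final insertion tableau P = [[1, 5], [2, 7], [3], [4], [6]] has shape [2, 2, 1, 1, 1].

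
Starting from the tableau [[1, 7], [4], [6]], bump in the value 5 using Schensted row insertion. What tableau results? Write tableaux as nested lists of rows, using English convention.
[[1, 5], [4, 7], [6]]

In row 1, 5 replaces 7 (the leftmost entry greater than 5); 7 is bumped to row 2. 7 is appended to row 2. The new tableau is [[1, 5], [4, 7], [6]].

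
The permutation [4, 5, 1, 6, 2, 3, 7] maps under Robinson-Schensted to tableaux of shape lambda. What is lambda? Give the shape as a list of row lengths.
[4, 3]

Row-insert each entry into an empty tableau.

After inserting 4: P = [[4]].
After inserting 5: P = [[4, 5]].
After inserting 1: P = [[1, 5], [4]].
After inserting 6: P = [[1, 5, 6], [4]].
After inserting 2: P = [[1, 2, 6], [4, 5]].
After inserting 3: P = [[1, 2, 3], [4, 5, 6]].
After inserting 7: P = [[1, 2, 3, 7], [4, 5, 6]].

The final insertion tableau P = [[1, 2, 3, 7], [4, 5, 6]] has shape [4, 3].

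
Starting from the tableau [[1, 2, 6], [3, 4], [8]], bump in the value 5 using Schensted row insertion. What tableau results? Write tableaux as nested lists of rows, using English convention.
[[1, 2, 5], [3, 4, 6], [8]]

In row 1, 5 replaces 6 (the leftmost entry greater than 5); 6 is bumped to row 2. 6 is appended to row 2. The new tableau is [[1, 2, 5], [3, 4, 6], [8]].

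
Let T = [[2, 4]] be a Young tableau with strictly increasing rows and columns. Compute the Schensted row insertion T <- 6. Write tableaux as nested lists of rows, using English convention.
[[2, 4, 6]]

6 is larger than every entry of row 1, so it is appended to row 1. The new tableau is [[2, 4, 6]].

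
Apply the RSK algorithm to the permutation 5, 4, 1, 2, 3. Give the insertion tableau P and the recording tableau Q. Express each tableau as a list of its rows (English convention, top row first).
P = [[1, 2, 3], [4], [5]], Q = [[1, 4, 5], [2], [3]]

Insert each entry of the permutation into P by Schensted row insertion, recording in Q the position of each new cell.

Insert 5: appended to row 1. P = [[5]].
Insert 4: 4 bumps 5 from row 1; 5 starts row 2. P = [[4], [5]].
Insert 1: 1 bumps 4 from row 1; 4 bumps 5 from row 2; 5 starts row 3. P = [[1], [4], [5]].
Insert 2: appended to row 1. P = [[1, 2], [4], [5]].
Insert 3: appended to row 1. P = [[1, 2, 3], [4], [5]].

So P = [[1, 2, 3], [4], [5]], Q = [[1, 4, 5], [2], [3]].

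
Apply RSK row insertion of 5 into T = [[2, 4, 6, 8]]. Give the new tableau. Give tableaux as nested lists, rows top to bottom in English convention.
In row 1, 5 replaces 6 (the leftmost entry greater than 5); 6 is bumped to row 2. 6 starts a new row 2. The new tableau is [[2, 4, 5, 8], [6]].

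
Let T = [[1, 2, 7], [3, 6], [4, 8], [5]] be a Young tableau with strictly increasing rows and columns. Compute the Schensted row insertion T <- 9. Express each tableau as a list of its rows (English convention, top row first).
9 is larger than every entry of row 1, so it is appended to row 1. The new tableau is [[1, 2, 7, 9], [3, 6], [4, 8], [5]].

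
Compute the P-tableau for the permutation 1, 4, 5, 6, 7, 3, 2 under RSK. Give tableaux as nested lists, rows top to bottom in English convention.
P = [[1, 2, 5, 6, 7], [3], [4]]

Insert 1: appended to row 1. P = [[1]].
Insert 4: appended to row 1. P = [[1, 4]].
Insert 5: appended to row 1. P = [[1, 4, 5]].
Insert 6: appended to row 1. P = [[1, 4, 5, 6]].
Insert 7: appended to row 1. P = [[1, 4, 5, 6, 7]].
Insert 3: 3 bumps 4 from row 1; 4 starts row 2. P = [[1, 3, 5, 6, 7], [4]].
Insert 2: 2 bumps 3 from row 1; 3 bumps 4 from row 2; 4 starts row 3. P = [[1, 2, 5, 6, 7], [3], [4]].

So P = [[1, 2, 5, 6, 7], [3], [4]].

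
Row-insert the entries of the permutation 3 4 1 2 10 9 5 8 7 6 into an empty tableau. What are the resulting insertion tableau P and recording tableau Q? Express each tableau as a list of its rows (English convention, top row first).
Insert each entry of the permutation into P by Schensted row insertion, recording in Q the position of each new cell.

After inserting 3: P = [[3]].
After inserting 4: P = [[3, 4]].
After inserting 1: P = [[1, 4], [3]].
After inserting 2: P = [[1, 2], [3, 4]].
After inserting 10: P = [[1, 2, 10], [3, 4]].
After inserting 9: P = [[1, 2, 9], [3, 4, 10]].
After inserting 5: P = [[1, 2, 5], [3, 4, 9], [10]].
After inserting 8: P = [[1, 2, 5, 8], [3, 4, 9], [10]].
After inserting 7: P = [[1, 2, 5, 7], [3, 4, 8], [9], [10]].
After inserting 6: P = [[1, 2, 5, 6], [3, 4, 7], [8], [9], [10]].

So P = [[1, 2, 5, 6], [3, 4, 7], [8], [9], [10]], Q = [[1, 2, 5, 8], [3, 4, 6], [7], [9], [10]].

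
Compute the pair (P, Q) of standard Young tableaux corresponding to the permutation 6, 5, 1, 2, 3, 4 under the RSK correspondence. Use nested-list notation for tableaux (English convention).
Insert each entry of the permutation into P by Schensted row insertion, recording in Q the position of each new cell.

Insert 6: appended to row 1. P = [[6]], Q = [[1]].
Insert 5: 5 bumps 6 from row 1; 6 starts row 2. P = [[5], [6]], Q = [[1], [2]].
Insert 1: 1 bumps 5 from row 1; 5 bumps 6 from row 2; 6 starts row 3. P = [[1], [5], [6]], Q = [[1], [2], [3]].
Insert 2: appended to row 1. P = [[1, 2], [5], [6]], Q = [[1, 4], [2], [3]].
Insert 3: appended to row 1. P = [[1, 2, 3], [5], [6]], Q = [[1, 4, 5], [2], [3]].
Insert 4: appended to row 1. P = [[1, 2, 3, 4], [5], [6]], Q = [[1, 4, 5, 6], [2], [3]].

So P = [[1, 2, 3, 4], [5], [6]], Q = [[1, 4, 5, 6], [2], [3]].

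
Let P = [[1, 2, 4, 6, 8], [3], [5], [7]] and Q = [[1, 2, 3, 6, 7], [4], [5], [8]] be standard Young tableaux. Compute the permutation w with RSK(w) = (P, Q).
Reverse the RSK construction: for i from n down to 1, find the cell of Q containing i, remove the entry at that cell from P, and reverse-bump it up through P; the value ejected from row 1 is w(i).

Step i=8: Q has 8 at row 4, column 1; remove 7 from row 4 of P and reverse-bump: 7 enters row 3 and ejects 5; 5 enters row 2 and ejects 3; 3 enters row 1 and ejects 2. So w(8) = 2. P is now [[1, 3, 4, 6, 8], [5], [7]].
Step i=7: Q has 7 at row 1, column 5; remove that cell from P, ejecting 8. So w(7) = 8. P is now [[1, 3, 4, 6], [5], [7]].
Step i=6: Q has 6 at row 1, column 4; remove that cell from P, ejecting 6. So w(6) = 6. P is now [[1, 3, 4], [5], [7]].
Step i=5: Q has 5 at row 3, column 1; remove 7 from row 3 of P and reverse-bump: 7 enters row 2 and ejects 5; 5 enters row 1 and ejects 4. So w(5) = 4. P is now [[1, 3, 5], [7]].
Step i=4: Q has 4 at row 2, column 1; remove 7 from row 2 of P and reverse-bump: 7 enters row 1 and ejects 5. So w(4) = 5. P is now [[1, 3, 7]].
Step i=3: Q has 3 at row 1, column 3; remove that cell from P, ejecting 7. So w(3) = 7. P is now [[1, 3]].
Step i=2: Q has 2 at row 1, column 2; remove that cell from P, ejecting 3. So w(2) = 3. P is now [[1]].
Step i=1: Q has 1 at row 1, column 1; remove that cell from P, ejecting 1. So w(1) = 1. P is now [].

So w = 1 3 7 5 4 6 8 2.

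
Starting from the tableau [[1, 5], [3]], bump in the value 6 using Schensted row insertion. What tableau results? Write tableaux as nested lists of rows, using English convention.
[[1, 5, 6], [3]]

6 is larger than every entry of row 1, so it is appended to row 1. The new tableau is [[1, 5, 6], [3]].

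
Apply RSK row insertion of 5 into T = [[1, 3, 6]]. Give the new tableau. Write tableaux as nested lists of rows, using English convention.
In row 1, 5 replaces 6 (the leftmost entry greater than 5); 6 is bumped to row 2. 6 starts a new row 2. The new tableau is [[1, 3, 5], [6]].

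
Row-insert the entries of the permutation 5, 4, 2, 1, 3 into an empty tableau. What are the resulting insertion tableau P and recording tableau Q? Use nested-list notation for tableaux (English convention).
P = [[1, 3], [2], [4], [5]], Q = [[1, 5], [2], [3], [4]]

Insert each entry of the permutation into P by Schensted row insertion, recording in Q the position of each new cell.

Insert 5: appended to row 1. P = [[5]].
Insert 4: 4 bumps 5 from row 1; 5 starts row 2. P = [[4], [5]].
Insert 2: 2 bumps 4 from row 1; 4 bumps 5 from row 2; 5 starts row 3. P = [[2], [4], [5]].
Insert 1: 1 bumps 2 from row 1; 2 bumps 4 from row 2; 4 bumps 5 from row 3; 5 starts row 4. P = [[1], [2], [4], [5]].
Insert 3: appended to row 1. P = [[1, 3], [2], [4], [5]].

So P = [[1, 3], [2], [4], [5]], Q = [[1, 5], [2], [3], [4]].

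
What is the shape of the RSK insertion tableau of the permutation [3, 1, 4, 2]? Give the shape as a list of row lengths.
RSK row insertion gives P = [[1, 2], [3, 4]], which has shape [2, 2].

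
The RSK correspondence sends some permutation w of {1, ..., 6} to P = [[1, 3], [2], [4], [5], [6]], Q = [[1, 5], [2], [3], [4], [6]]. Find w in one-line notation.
Reverse the RSK construction: for i from n down to 1, find the cell of Q containing i, remove the entry at that cell from P, and reverse-bump it up through P; the value ejected from row 1 is w(i).

Step i=6: Q has 6 at row 5, column 1; remove 6 from row 5 of P and reverse-bump: 6 enters row 4 and ejects 5; 5 enters row 3 and ejects 4; 4 enters row 2 and ejects 2; 2 enters row 1 and ejects 1. So w(6) = 1. P is now [[2, 3], [4], [5], [6]].
Step i=5: Q has 5 at row 1, column 2; remove that cell from P, ejecting 3. So w(5) = 3. P is now [[2], [4], [5], [6]].
Step i=4: Q has 4 at row 4, column 1; remove 6 from row 4 of P and reverse-bump: 6 enters row 3 and ejects 5; 5 enters row 2 and ejects 4; 4 enters row 1 and ejects 2. So w(4) = 2. P is now [[4], [5], [6]].
Step i=3: Q has 3 at row 3, column 1; remove 6 from row 3 of P and reverse-bump: 6 enters row 2 and ejects 5; 5 enters row 1 and ejects 4. So w(3) = 4. P is now [[5], [6]].
Step i=2: Q has 2 at row 2, column 1; remove 6 from row 2 of P and reverse-bump: 6 enters row 1 and ejects 5. So w(2) = 5. P is now [[6]].
Step i=1: Q has 1 at row 1, column 1; remove that cell from P, ejecting 6. So w(1) = 6. P is now [].

So w = 6 5 4 2 3 1.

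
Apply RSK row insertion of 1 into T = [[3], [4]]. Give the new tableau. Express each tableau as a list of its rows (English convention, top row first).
In row 1, 1 replaces 3 (the leftmost entry greater than 1); 3 is bumped to row 2. In row 2, 3 replaces 4 (the leftmost entry greater than 3); 4 is bumped to row 3. 4 starts a new row 3. The new tableau is [[1], [3], [4]].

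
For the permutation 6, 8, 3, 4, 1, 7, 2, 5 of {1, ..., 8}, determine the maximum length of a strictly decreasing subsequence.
3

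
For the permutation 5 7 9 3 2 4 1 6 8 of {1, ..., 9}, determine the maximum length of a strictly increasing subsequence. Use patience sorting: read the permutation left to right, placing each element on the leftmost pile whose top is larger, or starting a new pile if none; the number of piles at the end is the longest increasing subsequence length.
4

5: new pile. tops = [5]
7: new pile. tops = [5, 7]
9: new pile. tops = [5, 7, 9]
3: onto pile 1 (replacing 5). tops = [3, 7, 9]
2: onto pile 1 (replacing 3). tops = [2, 7, 9]
4: onto pile 2 (replacing 7). tops = [2, 4, 9]
1: onto pile 1 (replacing 2). tops = [1, 4, 9]
6: onto pile 3 (replacing 9). tops = [1, 4, 6]
8: new pile. tops = [1, 4, 6, 8]

4 piles, so the longest increasing subsequence has length 4.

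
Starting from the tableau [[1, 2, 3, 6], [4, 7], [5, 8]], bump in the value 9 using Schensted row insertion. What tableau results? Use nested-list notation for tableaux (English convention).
[[1, 2, 3, 6, 9], [4, 7], [5, 8]]

9 is larger than every entry of row 1, so it is appended to row 1. The new tableau is [[1, 2, 3, 6, 9], [4, 7], [5, 8]].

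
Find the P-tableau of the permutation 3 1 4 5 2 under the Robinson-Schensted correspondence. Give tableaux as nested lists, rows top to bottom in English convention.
Insert 3: appended to row 1. P = [[3]].
Insert 1: 1 bumps 3 from row 1; 3 starts row 2. P = [[1], [3]].
Insert 4: appended to row 1. P = [[1, 4], [3]].
Insert 5: appended to row 1. P = [[1, 4, 5], [3]].
Insert 2: 2 bumps 4 from row 1; 4 appends to row 2. P = [[1, 2, 5], [3, 4]].

So P = [[1, 2, 5], [3, 4]].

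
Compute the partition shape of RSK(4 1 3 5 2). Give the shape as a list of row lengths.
Row-insert each entry into an empty tableau.

After inserting 4: P = [[4]].
After inserting 1: P = [[1], [4]].
After inserting 3: P = [[1, 3], [4]].
After inserting 5: P = [[1, 3, 5], [4]].
After inserting 2: P = [[1, 2, 5], [3], [4]].

The final insertion tableau P = [[1, 2, 5], [3], [4]] has shape [3, 1, 1].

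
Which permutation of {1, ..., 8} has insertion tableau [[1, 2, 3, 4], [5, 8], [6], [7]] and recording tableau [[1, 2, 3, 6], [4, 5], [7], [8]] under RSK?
1 7 8 2 3 6 5 4

Reverse the RSK construction: for i from n down to 1, find the cell of Q containing i, remove the entry at that cell from P, and reverse-bump it up through P; the value ejected from row 1 is w(i).

Step i=8: Q has 8 at row 4, column 1; remove 7 from row 4 of P and reverse-bump: 7 enters row 3 and ejects 6; 6 enters row 2 and ejects 5; 5 enters row 1 and ejects 4. So w(8) = 4. P is now [[1, 2, 3, 5], [6, 8], [7]].
Step i=7: Q has 7 at row 3, column 1; remove 7 from row 3 of P and reverse-bump: 7 enters row 2 and ejects 6; 6 enters row 1 and ejects 5. So w(7) = 5. P is now [[1, 2, 3, 6], [7, 8]].
Step i=6: Q has 6 at row 1, column 4; remove that cell from P, ejecting 6. So w(6) = 6. P is now [[1, 2, 3], [7, 8]].
Step i=5: Q has 5 at row 2, column 2; remove 8 from row 2 of P and reverse-bump: 8 enters row 1 and ejects 3. So w(5) = 3. P is now [[1, 2, 8], [7]].
Step i=4: Q has 4 at row 2, column 1; remove 7 from row 2 of P and reverse-bump: 7 enters row 1 and ejects 2. So w(4) = 2. P is now [[1, 7, 8]].
Step i=3: Q has 3 at row 1, column 3; remove that cell from P, ejecting 8. So w(3) = 8. P is now [[1, 7]].
Step i=2: Q has 2 at row 1, column 2; remove that cell from P, ejecting 7. So w(2) = 7. P is now [[1]].
Step i=1: Q has 1 at row 1, column 1; remove that cell from P, ejecting 1. So w(1) = 1. P is now [].

So w = 1 7 8 2 3 6 5 4.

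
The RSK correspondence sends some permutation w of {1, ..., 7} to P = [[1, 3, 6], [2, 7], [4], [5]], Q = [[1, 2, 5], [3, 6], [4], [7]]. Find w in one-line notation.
Reverse the RSK construction: for i from n down to 1, find the cell of Q containing i, remove the entry at that cell from P, and reverse-bump it up through P; the value ejected from row 1 is w(i).

Step i=7: Q has 7 at row 4, column 1; remove 5 from row 4 of P and reverse-bump: 5 enters row 3 and ejects 4; 4 enters row 2 and ejects 2; 2 enters row 1 and ejects 1. So w(7) = 1. P is now [[2, 3, 6], [4, 7], [5]].
Step i=6: Q has 6 at row 2, column 2; remove 7 from row 2 of P and reverse-bump: 7 enters row 1 and ejects 6. So w(6) = 6. P is now [[2, 3, 7], [4], [5]].
Step i=5: Q has 5 at row 1, column 3; remove that cell from P, ejecting 7. So w(5) = 7. P is now [[2, 3], [4], [5]].
Step i=4: Q has 4 at row 3, column 1; remove 5 from row 3 of P and reverse-bump: 5 enters row 2 and ejects 4; 4 enters row 1 and ejects 3. So w(4) = 3. P is now [[2, 4], [5]].
Step i=3: Q has 3 at row 2, column 1; remove 5 from row 2 of P and reverse-bump: 5 enters row 1 and ejects 4. So w(3) = 4. P is now [[2, 5]].
Step i=2: Q has 2 at row 1, column 2; remove that cell from P, ejecting 5. So w(2) = 5. P is now [[2]].
Step i=1: Q has 1 at row 1, column 1; remove that cell from P, ejecting 2. So w(1) = 2. P is now [].

So w = 2 5 4 3 7 6 1.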